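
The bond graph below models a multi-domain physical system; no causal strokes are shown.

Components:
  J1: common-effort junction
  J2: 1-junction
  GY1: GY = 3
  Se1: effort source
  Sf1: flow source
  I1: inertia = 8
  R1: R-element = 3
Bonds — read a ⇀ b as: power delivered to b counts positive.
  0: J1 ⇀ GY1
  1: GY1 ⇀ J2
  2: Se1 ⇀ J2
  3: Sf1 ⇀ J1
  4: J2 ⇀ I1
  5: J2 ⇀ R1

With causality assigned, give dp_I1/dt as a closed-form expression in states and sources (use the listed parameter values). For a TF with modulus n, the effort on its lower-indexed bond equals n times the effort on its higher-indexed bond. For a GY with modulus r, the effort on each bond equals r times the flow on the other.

dp_I1/dt = E_Se1 + 3*F_Sf1 - 3*p_I1/8

β2 stroke→J2  (source Se1 imposes e)
β3 stroke→Sf1  (Sf1 fixes flow; stroke at Sf1)
β0 stroke→J1  (closing 0-jn rule on J1)
β1 stroke→J2  (GY1: gyrator matches bond 0)
β4 stroke→I1  (I1 outputs flow p/I1)
β5 stroke→J2  (J2 flow already set via bond 4)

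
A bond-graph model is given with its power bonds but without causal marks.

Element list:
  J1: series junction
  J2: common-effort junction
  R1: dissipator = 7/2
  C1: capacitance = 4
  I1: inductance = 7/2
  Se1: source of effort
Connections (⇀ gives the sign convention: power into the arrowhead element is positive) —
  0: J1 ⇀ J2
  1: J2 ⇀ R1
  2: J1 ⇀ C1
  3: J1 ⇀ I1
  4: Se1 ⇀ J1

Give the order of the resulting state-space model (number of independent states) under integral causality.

#4 stroke at J1  (source Se1 imposes e)
#2 stroke at J1  (C1 outputs effort q/C1)
#3 stroke at I1  (I1: I, integral causality)
#0 stroke at J1  (common-f at J1 fixed by 3)
#1 stroke at J2  (closing 0-jn rule on J2)

2  (C1, I1 all integral)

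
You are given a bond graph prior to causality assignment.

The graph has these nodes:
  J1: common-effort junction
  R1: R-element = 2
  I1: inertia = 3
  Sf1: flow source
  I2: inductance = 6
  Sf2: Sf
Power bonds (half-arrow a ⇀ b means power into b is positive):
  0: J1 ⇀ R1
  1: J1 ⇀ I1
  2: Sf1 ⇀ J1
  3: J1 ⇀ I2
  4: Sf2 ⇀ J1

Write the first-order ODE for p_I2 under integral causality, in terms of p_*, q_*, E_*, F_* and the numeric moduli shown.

dp_I2/dt = 2*F_Sf1 + 2*F_Sf2 - 2*p_I1/3 - p_I2/3

bond 2 stroke at Sf1  (source Sf1 imposes f)
bond 4 stroke at Sf2  (source Sf2 imposes f)
bond 1 stroke at I1  (I1: I, integral causality)
bond 3 stroke at I2  (I2: I, integral causality)
bond 0 stroke at J1  (J1: last free bond brings effort in)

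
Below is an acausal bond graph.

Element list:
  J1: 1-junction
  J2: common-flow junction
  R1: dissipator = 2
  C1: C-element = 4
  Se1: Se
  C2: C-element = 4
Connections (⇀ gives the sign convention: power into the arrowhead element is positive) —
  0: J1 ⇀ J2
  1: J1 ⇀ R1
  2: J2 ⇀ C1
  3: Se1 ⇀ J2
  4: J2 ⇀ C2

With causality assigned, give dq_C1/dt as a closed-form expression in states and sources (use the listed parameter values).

#3 →J2  (source Se1 imposes e)
#2 →J2  (C1 outputs effort q/C1)
#4 →J2  (C2: C, integral causality)
#0 →J1  (closing 1-jn rule on J2)
#1 →R1  (closing 1-jn rule on J1)

dq_C1/dt = E_Se1/2 - q_C1/8 - q_C2/8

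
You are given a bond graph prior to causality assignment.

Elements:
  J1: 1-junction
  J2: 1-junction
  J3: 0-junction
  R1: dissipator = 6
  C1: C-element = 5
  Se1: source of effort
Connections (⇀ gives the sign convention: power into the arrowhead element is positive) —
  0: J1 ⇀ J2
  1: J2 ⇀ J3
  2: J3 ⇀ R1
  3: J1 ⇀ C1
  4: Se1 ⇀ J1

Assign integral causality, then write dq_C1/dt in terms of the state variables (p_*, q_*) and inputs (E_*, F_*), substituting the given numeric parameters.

b4 stroke→J1  (Se1 (Se) sets effort on bond)
b3 stroke→J1  (C1: C, integral causality)
b0 stroke→J2  (J1 needs exactly one f-in)
b1 stroke→J3  (J2 needs exactly one f-in)
b2 stroke→R1  (common-e at J3 fixed by 1)

dq_C1/dt = E_Se1/6 - q_C1/30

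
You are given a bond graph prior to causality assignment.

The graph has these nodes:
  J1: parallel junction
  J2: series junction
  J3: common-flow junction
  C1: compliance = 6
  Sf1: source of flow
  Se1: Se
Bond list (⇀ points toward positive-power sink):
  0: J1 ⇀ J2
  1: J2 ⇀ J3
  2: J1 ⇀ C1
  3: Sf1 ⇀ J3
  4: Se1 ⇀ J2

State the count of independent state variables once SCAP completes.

β3 stroke at Sf1  (Sf1 (Sf) sets flow on bond)
β4 stroke at J2  (Se1 (Se) sets effort on bond)
β1 stroke at J3  (1-jn J3 has f-setter on 3)
β0 stroke at J2  (J2 flow already set via bond 1)
β2 stroke at J1  (closing 0-jn rule on J1)

1  (C1 all integral)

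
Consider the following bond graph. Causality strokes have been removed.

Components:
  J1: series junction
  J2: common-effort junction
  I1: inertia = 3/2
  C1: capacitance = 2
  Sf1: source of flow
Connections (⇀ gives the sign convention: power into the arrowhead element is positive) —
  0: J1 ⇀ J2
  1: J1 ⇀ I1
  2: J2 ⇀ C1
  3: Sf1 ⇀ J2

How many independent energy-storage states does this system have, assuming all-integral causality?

b3 stroke at Sf1  (source Sf1 imposes f)
b1 stroke at I1  (I1 integral (f out))
b0 stroke at J1  (J1: bond 1 brought flow, rest push out)
b2 stroke at J2  (J2 needs exactly one e-in)

2  (C1, I1 all integral)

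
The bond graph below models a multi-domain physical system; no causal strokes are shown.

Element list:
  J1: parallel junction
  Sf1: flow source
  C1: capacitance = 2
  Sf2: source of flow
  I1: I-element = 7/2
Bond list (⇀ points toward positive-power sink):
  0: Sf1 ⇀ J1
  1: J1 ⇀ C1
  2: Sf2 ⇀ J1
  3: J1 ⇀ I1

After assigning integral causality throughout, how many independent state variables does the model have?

2  (C1, I1 all integral)

bond 0 →Sf1  (Sf1 fixes flow; stroke at Sf1)
bond 2 →Sf2  (Sf2 fixes flow; stroke at Sf2)
bond 1 →J1  (prefer integral on C1)
bond 3 →I1  (common-e at J1 fixed by 1)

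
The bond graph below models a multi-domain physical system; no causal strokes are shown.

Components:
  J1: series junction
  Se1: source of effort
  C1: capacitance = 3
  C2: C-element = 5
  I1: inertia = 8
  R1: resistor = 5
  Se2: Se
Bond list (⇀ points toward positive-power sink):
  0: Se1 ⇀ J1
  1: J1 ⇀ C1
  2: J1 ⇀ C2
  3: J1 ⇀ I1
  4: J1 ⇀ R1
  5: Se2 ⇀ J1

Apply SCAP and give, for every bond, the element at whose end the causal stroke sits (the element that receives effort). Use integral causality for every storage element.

bond 0 |J1
bond 1 |J1
bond 2 |J1
bond 3 |I1
bond 4 |J1
bond 5 |J1

β0 →J1  (Se1 (Se) sets effort on bond)
β5 →J1  (Se2 fixes effort; stroke away)
β1 →J1  (C1: C, integral causality)
β2 →J1  (C2: C, integral causality)
β3 →I1  (I1 integral (f out))
β4 →J1  (common-f at J1 fixed by 3)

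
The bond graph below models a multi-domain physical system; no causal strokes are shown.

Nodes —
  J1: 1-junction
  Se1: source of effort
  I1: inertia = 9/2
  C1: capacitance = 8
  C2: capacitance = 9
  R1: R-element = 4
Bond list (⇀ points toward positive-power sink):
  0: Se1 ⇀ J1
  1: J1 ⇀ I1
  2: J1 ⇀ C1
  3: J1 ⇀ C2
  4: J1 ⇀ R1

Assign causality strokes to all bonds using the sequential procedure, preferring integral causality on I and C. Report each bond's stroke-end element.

b0 →J1
b1 →I1
b2 →J1
b3 →J1
b4 →J1

b0 stroke→J1  (Se1: effort source, stroke at far end)
b1 stroke→I1  (prefer integral on I1)
b2 stroke→J1  (1-jn J1 has f-setter on 1)
b3 stroke→J1  (common-f at J1 fixed by 1)
b4 stroke→J1  (1-jn J1 has f-setter on 1)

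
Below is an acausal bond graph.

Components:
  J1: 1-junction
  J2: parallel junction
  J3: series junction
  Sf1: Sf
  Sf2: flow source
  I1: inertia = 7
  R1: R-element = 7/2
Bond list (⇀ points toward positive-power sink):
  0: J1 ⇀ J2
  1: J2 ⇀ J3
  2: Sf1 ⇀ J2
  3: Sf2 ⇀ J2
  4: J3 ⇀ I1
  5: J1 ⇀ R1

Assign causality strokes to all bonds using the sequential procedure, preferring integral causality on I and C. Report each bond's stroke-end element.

β2 stroke at Sf1  (Sf1: flow source, stroke at near end)
β3 stroke at Sf2  (Sf2 (Sf) sets flow on bond)
β4 stroke at I1  (I1 outputs flow p/I1)
β1 stroke at J3  (common-f at J3 fixed by 4)
β0 stroke at J2  (J2 needs exactly one e-in)
β5 stroke at J1  (J1: bond 0 brought flow, rest push out)

bond 0 stroke→J2
bond 1 stroke→J3
bond 2 stroke→Sf1
bond 3 stroke→Sf2
bond 4 stroke→I1
bond 5 stroke→J1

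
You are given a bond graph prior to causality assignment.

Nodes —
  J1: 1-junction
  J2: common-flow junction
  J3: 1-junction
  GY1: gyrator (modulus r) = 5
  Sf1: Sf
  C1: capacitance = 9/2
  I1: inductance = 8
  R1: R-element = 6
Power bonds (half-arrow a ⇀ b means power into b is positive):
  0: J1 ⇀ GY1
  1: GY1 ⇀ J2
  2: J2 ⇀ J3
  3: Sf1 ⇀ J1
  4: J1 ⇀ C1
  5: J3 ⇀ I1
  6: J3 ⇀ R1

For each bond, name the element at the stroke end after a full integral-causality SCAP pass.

β0 stroke at J1
β1 stroke at J2
β2 stroke at J3
β3 stroke at Sf1
β4 stroke at J1
β5 stroke at I1
β6 stroke at J3

#3 stroke at Sf1  (Sf1: flow source, stroke at near end)
#0 stroke at J1  (J1: bond 3 brought flow, rest push out)
#4 stroke at J1  (J1: bond 3 brought flow, rest push out)
#1 stroke at J2  (GY1 both-in/both-out from 0)
#2 stroke at J3  (only one flow-in slot at J2)
#5 stroke at I1  (prefer integral on I1)
#6 stroke at J3  (1-jn J3 has f-setter on 5)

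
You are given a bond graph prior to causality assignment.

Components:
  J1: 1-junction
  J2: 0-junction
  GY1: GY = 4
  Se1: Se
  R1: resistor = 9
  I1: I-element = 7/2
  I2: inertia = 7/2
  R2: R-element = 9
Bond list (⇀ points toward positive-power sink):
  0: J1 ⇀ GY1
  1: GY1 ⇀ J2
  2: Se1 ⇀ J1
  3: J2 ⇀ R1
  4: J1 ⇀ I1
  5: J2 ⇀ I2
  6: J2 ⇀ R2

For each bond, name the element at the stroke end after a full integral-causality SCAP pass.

β0 stroke→J1
β1 stroke→J2
β2 stroke→J1
β3 stroke→R1
β4 stroke→I1
β5 stroke→I2
β6 stroke→R2

#2 |J1  (source Se1 imposes e)
#4 |I1  (prefer integral on I1)
#0 |J1  (J1: bond 4 brought flow, rest push out)
#1 |J2  (GY GY1: same side as bond 0)
#3 |R1  (J2: bond 1 brought effort, rest push out)
#5 |I2  (J2 effort already set via bond 1)
#6 |R2  (common-e at J2 fixed by 1)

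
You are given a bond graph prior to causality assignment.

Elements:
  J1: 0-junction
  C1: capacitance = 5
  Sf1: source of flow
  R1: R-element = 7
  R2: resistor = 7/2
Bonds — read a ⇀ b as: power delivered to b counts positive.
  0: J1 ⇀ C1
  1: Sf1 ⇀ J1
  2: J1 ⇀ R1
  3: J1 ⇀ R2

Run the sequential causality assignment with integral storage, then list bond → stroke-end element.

β1 →Sf1  (Sf1: flow source, stroke at near end)
β0 →J1  (C1: C, integral causality)
β2 →R1  (0-jn J1 has e-setter on 0)
β3 →R2  (0-jn J1 has e-setter on 0)

b0 →J1
b1 →Sf1
b2 →R1
b3 →R2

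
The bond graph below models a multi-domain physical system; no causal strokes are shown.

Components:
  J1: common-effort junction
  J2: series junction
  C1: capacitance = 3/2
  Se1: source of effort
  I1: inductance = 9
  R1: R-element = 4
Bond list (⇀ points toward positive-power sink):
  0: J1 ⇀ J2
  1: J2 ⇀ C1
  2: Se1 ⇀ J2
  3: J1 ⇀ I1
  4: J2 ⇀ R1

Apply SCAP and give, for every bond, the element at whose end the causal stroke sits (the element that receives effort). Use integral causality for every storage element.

bond 2 →J2  (source Se1 imposes e)
bond 1 →J2  (C1 integral (e out))
bond 3 →I1  (I1 outputs flow p/I1)
bond 0 →J1  (only one effort-in slot at J1)
bond 4 →J2  (common-f at J2 fixed by 0)

#0 stroke→J1
#1 stroke→J2
#2 stroke→J2
#3 stroke→I1
#4 stroke→J2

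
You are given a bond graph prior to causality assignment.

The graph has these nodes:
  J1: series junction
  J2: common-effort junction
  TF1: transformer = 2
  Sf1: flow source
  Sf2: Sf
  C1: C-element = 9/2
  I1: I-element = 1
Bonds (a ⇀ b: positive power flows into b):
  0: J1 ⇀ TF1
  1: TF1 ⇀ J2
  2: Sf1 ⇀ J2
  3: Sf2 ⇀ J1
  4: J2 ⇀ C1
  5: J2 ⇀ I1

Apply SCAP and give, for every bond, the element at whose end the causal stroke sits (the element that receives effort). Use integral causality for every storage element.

b2 stroke at Sf1  (Sf1: flow source, stroke at near end)
b3 stroke at Sf2  (Sf2 fixes flow; stroke at Sf2)
b0 stroke at J1  (1-jn J1 has f-setter on 3)
b1 stroke at TF1  (TF1: transformer flips bond 0)
b4 stroke at J2  (C1 integral (e out))
b5 stroke at I1  (0-jn J2 has e-setter on 4)

bond 0 stroke→J1
bond 1 stroke→TF1
bond 2 stroke→Sf1
bond 3 stroke→Sf2
bond 4 stroke→J2
bond 5 stroke→I1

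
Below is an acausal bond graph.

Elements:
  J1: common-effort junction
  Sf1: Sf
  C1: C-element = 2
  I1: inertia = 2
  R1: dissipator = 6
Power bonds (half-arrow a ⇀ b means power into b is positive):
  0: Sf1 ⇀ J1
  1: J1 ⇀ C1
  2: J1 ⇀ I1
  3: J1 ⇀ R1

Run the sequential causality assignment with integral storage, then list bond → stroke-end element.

β0 stroke→Sf1  (source Sf1 imposes f)
β1 stroke→J1  (C1: C, integral causality)
β2 stroke→I1  (J1: bond 1 brought effort, rest push out)
β3 stroke→R1  (common-e at J1 fixed by 1)

#0 stroke→Sf1
#1 stroke→J1
#2 stroke→I1
#3 stroke→R1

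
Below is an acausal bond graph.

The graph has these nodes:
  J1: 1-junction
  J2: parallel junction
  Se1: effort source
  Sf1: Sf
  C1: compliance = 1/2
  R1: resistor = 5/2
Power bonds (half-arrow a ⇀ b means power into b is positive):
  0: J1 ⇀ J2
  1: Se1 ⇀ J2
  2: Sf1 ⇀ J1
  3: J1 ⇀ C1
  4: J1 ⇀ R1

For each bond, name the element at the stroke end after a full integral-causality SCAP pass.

b1 →J2  (source Se1 imposes e)
b2 →Sf1  (Sf1 fixes flow; stroke at Sf1)
b0 →J1  (J1 flow already set via bond 2)
b3 →J1  (J1 flow already set via bond 2)
b4 →J1  (common-f at J1 fixed by 2)

#0 stroke→J1
#1 stroke→J2
#2 stroke→Sf1
#3 stroke→J1
#4 stroke→J1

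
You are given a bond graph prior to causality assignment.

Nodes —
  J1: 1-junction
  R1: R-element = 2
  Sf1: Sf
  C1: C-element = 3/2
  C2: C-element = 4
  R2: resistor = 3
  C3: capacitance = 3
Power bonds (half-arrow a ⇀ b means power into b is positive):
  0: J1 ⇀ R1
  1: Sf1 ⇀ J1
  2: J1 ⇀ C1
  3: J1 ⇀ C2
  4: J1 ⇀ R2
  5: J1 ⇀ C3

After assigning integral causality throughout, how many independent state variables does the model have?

β1 |Sf1  (Sf1 fixes flow; stroke at Sf1)
β0 |J1  (1-jn J1 has f-setter on 1)
β2 |J1  (common-f at J1 fixed by 1)
β3 |J1  (common-f at J1 fixed by 1)
β4 |J1  (1-jn J1 has f-setter on 1)
β5 |J1  (J1 flow already set via bond 1)

3  (C1, C2, C3 all integral)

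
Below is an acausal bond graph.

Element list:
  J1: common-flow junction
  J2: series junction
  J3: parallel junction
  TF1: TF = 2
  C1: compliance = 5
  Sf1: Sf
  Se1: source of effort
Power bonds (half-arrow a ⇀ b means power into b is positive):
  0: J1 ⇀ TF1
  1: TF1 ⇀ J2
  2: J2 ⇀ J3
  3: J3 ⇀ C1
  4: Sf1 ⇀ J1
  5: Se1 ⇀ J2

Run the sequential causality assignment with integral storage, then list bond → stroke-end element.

#4 →Sf1  (Sf1 fixes flow; stroke at Sf1)
#5 →J2  (Se1 (Se) sets effort on bond)
#0 →J1  (1-jn J1 has f-setter on 4)
#1 →TF1  (TF TF1: opposite of bond 0)
#2 →J2  (1-jn J2 has f-setter on 1)
#3 →J3  (closing 0-jn rule on J3)

bond 0 stroke at J1
bond 1 stroke at TF1
bond 2 stroke at J2
bond 3 stroke at J3
bond 4 stroke at Sf1
bond 5 stroke at J2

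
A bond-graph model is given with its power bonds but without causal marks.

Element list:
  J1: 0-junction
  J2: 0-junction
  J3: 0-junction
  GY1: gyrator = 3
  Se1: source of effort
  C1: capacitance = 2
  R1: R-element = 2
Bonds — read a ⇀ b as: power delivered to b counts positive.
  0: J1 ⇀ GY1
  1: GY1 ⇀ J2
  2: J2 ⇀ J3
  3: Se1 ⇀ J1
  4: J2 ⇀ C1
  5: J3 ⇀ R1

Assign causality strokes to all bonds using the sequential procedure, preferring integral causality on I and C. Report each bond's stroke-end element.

b3 |J1  (Se1 fixes effort; stroke away)
b0 |GY1  (J1 effort already set via bond 3)
b1 |GY1  (GY GY1: same side as bond 0)
b4 |J2  (C1: C, integral causality)
b2 |J3  (common-e at J2 fixed by 4)
b5 |R1  (0-jn J3 has e-setter on 2)

#0 →GY1
#1 →GY1
#2 →J3
#3 →J1
#4 →J2
#5 →R1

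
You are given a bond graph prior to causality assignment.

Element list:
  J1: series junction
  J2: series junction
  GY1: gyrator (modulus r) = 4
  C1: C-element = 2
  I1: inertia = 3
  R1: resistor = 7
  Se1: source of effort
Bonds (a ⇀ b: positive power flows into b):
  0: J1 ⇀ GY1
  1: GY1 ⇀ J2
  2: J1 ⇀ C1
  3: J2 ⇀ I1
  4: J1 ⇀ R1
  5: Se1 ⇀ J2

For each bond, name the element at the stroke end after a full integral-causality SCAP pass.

bond 0 stroke→J1
bond 1 stroke→J2
bond 2 stroke→J1
bond 3 stroke→I1
bond 4 stroke→R1
bond 5 stroke→J2

#5 stroke at J2  (Se1: effort source, stroke at far end)
#2 stroke at J1  (prefer integral on C1)
#3 stroke at I1  (I1: I, integral causality)
#1 stroke at J2  (J2 flow already set via bond 3)
#0 stroke at J1  (GY GY1: same side as bond 1)
#4 stroke at R1  (only one flow-in slot at J1)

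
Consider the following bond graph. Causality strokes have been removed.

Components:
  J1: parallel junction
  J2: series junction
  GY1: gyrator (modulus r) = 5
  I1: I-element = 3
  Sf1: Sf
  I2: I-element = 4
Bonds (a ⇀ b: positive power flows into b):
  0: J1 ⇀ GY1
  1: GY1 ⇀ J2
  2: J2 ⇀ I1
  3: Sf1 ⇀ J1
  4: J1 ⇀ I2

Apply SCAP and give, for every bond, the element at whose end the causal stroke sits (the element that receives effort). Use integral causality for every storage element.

#3 →Sf1  (Sf1 (Sf) sets flow on bond)
#2 →I1  (I1 outputs flow p/I1)
#1 →J2  (J2 flow already set via bond 2)
#0 →J1  (GY1: gyrator matches bond 1)
#4 →I2  (J1: bond 0 brought effort, rest push out)

bond 0 stroke→J1
bond 1 stroke→J2
bond 2 stroke→I1
bond 3 stroke→Sf1
bond 4 stroke→I2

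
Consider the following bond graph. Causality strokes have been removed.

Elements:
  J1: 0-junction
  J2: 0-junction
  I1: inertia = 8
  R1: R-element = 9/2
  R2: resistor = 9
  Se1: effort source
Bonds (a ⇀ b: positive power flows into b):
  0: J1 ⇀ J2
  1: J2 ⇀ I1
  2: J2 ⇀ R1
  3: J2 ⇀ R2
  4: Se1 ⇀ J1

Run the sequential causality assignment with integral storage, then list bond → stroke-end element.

b0 stroke→J2
b1 stroke→I1
b2 stroke→R1
b3 stroke→R2
b4 stroke→J1

b4 stroke→J1  (Se1 fixes effort; stroke away)
b0 stroke→J2  (0-jn J1 has e-setter on 4)
b1 stroke→I1  (J2: bond 0 brought effort, rest push out)
b2 stroke→R1  (common-e at J2 fixed by 0)
b3 stroke→R2  (J2: bond 0 brought effort, rest push out)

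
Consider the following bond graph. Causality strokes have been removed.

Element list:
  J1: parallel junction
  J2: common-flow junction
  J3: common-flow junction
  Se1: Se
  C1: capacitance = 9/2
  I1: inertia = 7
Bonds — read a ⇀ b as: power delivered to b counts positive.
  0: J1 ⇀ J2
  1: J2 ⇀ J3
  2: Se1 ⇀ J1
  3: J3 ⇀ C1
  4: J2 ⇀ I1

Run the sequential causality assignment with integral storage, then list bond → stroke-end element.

bond 0 stroke at J2
bond 1 stroke at J2
bond 2 stroke at J1
bond 3 stroke at J3
bond 4 stroke at I1

b2 |J1  (source Se1 imposes e)
b0 |J2  (common-e at J1 fixed by 2)
b3 |J3  (C1: C, integral causality)
b1 |J2  (closing 1-jn rule on J3)
b4 |I1  (J2: last free bond brings flow in)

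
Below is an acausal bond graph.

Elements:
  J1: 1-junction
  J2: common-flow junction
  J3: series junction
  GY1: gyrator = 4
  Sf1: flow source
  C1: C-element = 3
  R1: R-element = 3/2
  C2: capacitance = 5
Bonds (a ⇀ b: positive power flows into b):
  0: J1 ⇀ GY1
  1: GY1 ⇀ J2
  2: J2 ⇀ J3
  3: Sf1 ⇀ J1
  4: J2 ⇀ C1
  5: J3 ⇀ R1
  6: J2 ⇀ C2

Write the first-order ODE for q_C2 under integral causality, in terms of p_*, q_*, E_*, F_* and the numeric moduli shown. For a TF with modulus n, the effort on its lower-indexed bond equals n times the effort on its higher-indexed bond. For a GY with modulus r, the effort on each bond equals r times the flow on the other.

β3 stroke→Sf1  (source Sf1 imposes f)
β0 stroke→J1  (common-f at J1 fixed by 3)
β1 stroke→J2  (through GY1, causality inverts; strokes same side of GY1)
β4 stroke→J2  (prefer integral on C1)
β6 stroke→J2  (C2 outputs effort q/C2)
β2 stroke→J3  (J2: last free bond brings flow in)
β5 stroke→R1  (only one flow-in slot at J3)

dq_C2/dt = 8*F_Sf1/3 - 2*q_C1/9 - 2*q_C2/15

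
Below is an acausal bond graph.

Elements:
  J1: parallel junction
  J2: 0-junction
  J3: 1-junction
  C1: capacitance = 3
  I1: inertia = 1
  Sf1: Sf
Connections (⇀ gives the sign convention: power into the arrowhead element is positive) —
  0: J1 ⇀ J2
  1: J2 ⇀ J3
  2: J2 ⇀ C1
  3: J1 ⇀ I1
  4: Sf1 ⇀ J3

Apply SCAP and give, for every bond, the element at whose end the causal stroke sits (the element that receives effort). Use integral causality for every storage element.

#0 |J1
#1 |J3
#2 |J2
#3 |I1
#4 |Sf1

b4 |Sf1  (Sf1 fixes flow; stroke at Sf1)
b1 |J3  (J3: bond 4 brought flow, rest push out)
b2 |J2  (C1: C, integral causality)
b0 |J1  (common-e at J2 fixed by 2)
b3 |I1  (0-jn J1 has e-setter on 0)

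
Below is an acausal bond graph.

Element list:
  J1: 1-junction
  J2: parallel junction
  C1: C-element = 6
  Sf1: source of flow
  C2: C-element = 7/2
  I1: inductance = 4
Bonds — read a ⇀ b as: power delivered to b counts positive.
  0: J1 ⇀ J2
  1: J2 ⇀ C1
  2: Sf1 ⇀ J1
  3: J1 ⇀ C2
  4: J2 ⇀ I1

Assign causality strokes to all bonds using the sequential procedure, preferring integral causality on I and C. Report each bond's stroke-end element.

bond 0 stroke at J1
bond 1 stroke at J2
bond 2 stroke at Sf1
bond 3 stroke at J1
bond 4 stroke at I1

b2 stroke→Sf1  (source Sf1 imposes f)
b0 stroke→J1  (J1 flow already set via bond 2)
b3 stroke→J1  (common-f at J1 fixed by 2)
b1 stroke→J2  (C1 integral (e out))
b4 stroke→I1  (J2: bond 1 brought effort, rest push out)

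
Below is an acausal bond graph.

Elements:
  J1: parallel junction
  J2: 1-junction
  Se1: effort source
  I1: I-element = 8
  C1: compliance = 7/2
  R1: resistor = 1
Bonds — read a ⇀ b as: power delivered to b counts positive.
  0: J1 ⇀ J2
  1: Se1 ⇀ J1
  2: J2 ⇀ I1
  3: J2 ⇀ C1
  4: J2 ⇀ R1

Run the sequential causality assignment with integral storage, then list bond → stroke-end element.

β1 →J1  (source Se1 imposes e)
β0 →J2  (0-jn J1 has e-setter on 1)
β2 →I1  (I1 outputs flow p/I1)
β3 →J2  (J2: bond 2 brought flow, rest push out)
β4 →J2  (common-f at J2 fixed by 2)

#0 stroke→J2
#1 stroke→J1
#2 stroke→I1
#3 stroke→J2
#4 stroke→J2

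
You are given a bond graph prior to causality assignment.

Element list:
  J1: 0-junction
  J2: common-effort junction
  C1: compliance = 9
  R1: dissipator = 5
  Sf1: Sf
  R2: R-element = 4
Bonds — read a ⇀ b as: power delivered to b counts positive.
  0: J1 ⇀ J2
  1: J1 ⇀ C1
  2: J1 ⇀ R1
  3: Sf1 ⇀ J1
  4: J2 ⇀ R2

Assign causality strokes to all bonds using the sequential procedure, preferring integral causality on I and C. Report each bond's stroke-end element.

bond 3 |Sf1  (Sf1 fixes flow; stroke at Sf1)
bond 1 |J1  (prefer integral on C1)
bond 0 |J2  (J1 effort already set via bond 1)
bond 2 |R1  (0-jn J1 has e-setter on 1)
bond 4 |R2  (J2: bond 0 brought effort, rest push out)

bond 0 stroke→J2
bond 1 stroke→J1
bond 2 stroke→R1
bond 3 stroke→Sf1
bond 4 stroke→R2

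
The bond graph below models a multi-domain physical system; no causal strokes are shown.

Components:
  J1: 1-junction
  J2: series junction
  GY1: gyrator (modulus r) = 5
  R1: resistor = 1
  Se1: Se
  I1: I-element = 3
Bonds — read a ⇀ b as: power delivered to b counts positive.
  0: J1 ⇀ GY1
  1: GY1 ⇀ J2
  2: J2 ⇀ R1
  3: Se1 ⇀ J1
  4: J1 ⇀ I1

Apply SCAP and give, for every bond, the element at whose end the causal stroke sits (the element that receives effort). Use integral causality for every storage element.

β3 stroke at J1  (Se1 fixes effort; stroke away)
β4 stroke at I1  (I1 integral (f out))
β0 stroke at J1  (common-f at J1 fixed by 4)
β1 stroke at J2  (GY1 both-in/both-out from 0)
β2 stroke at R1  (J2: last free bond brings flow in)

b0 →J1
b1 →J2
b2 →R1
b3 →J1
b4 →I1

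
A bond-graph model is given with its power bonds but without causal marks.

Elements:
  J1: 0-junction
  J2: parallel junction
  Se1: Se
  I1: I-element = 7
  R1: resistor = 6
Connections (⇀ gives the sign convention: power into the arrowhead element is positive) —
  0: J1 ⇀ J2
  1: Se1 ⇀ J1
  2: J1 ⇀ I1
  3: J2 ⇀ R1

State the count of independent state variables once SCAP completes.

bond 1 stroke→J1  (Se1: effort source, stroke at far end)
bond 0 stroke→J2  (J1: bond 1 brought effort, rest push out)
bond 2 stroke→I1  (J1 effort already set via bond 1)
bond 3 stroke→R1  (0-jn J2 has e-setter on 0)

1  (I1 all integral)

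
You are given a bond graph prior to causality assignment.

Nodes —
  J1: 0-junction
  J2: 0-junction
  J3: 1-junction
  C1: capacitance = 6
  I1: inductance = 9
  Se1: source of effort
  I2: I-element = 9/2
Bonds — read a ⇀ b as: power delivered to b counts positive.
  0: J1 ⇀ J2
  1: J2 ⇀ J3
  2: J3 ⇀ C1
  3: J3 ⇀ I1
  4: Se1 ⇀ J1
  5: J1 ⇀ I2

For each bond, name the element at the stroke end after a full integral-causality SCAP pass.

#0 stroke→J2
#1 stroke→J3
#2 stroke→J3
#3 stroke→I1
#4 stroke→J1
#5 stroke→I2

bond 4 stroke at J1  (source Se1 imposes e)
bond 0 stroke at J2  (J1 effort already set via bond 4)
bond 5 stroke at I2  (J1 effort already set via bond 4)
bond 1 stroke at J3  (common-e at J2 fixed by 0)
bond 2 stroke at J3  (C1: C, integral causality)
bond 3 stroke at I1  (J3: last free bond brings flow in)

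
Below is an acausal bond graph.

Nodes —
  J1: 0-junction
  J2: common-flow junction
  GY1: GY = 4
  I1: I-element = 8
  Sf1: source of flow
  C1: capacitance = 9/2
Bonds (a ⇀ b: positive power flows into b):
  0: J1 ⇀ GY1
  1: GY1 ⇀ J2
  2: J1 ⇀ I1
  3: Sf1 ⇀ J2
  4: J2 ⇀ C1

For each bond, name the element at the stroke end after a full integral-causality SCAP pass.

#0 →J1
#1 →J2
#2 →I1
#3 →Sf1
#4 →J2

#3 stroke→Sf1  (Sf1 (Sf) sets flow on bond)
#1 stroke→J2  (common-f at J2 fixed by 3)
#4 stroke→J2  (J2 flow already set via bond 3)
#0 stroke→J1  (GY1 both-in/both-out from 1)
#2 stroke→I1  (J1 effort already set via bond 0)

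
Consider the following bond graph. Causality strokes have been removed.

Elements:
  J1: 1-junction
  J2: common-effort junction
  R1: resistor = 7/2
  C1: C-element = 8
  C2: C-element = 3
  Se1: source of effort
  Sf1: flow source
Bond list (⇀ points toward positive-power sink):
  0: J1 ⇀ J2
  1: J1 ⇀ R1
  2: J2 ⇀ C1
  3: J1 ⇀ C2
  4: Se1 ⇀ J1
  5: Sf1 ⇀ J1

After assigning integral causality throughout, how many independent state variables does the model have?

2  (C1, C2 all integral)

#4 →J1  (Se1 fixes effort; stroke away)
#5 →Sf1  (Sf1: flow source, stroke at near end)
#0 →J1  (J1 flow already set via bond 5)
#1 →J1  (J1 flow already set via bond 5)
#3 →J1  (J1: bond 5 brought flow, rest push out)
#2 →J2  (J2 needs exactly one e-in)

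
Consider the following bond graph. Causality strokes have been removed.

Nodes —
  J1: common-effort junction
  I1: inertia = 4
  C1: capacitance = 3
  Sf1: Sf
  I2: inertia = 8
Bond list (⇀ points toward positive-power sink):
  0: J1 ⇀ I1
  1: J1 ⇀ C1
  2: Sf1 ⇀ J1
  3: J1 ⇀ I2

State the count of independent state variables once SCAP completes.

b2 stroke→Sf1  (Sf1 (Sf) sets flow on bond)
b0 stroke→I1  (I1: I, integral causality)
b1 stroke→J1  (prefer integral on C1)
b3 stroke→I2  (J1: bond 1 brought effort, rest push out)

3  (C1, I1, I2 all integral)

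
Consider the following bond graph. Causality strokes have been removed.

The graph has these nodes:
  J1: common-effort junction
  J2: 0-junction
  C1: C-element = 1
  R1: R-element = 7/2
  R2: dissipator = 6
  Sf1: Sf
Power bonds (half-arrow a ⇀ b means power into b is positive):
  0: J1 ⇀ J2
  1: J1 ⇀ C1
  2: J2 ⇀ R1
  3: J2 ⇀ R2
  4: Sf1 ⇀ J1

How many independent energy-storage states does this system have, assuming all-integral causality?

1  (C1 all integral)

#4 stroke→Sf1  (Sf1 fixes flow; stroke at Sf1)
#1 stroke→J1  (prefer integral on C1)
#0 stroke→J2  (common-e at J1 fixed by 1)
#2 stroke→R1  (common-e at J2 fixed by 0)
#3 stroke→R2  (J2 effort already set via bond 0)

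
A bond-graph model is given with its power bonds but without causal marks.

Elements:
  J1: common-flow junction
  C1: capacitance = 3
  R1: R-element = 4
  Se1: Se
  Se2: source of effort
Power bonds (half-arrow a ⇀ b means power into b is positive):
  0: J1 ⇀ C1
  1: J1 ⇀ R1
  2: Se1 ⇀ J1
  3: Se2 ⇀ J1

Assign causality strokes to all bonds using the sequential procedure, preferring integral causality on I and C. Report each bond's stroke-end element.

#2 stroke→J1  (source Se1 imposes e)
#3 stroke→J1  (Se2 fixes effort; stroke away)
#0 stroke→J1  (C1: C, integral causality)
#1 stroke→R1  (only one flow-in slot at J1)

β0 stroke→J1
β1 stroke→R1
β2 stroke→J1
β3 stroke→J1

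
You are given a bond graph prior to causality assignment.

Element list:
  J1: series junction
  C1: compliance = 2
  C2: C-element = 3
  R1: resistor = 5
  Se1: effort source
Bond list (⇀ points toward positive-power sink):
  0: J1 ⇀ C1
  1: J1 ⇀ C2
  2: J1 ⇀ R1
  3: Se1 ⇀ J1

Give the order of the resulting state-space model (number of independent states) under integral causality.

#3 →J1  (source Se1 imposes e)
#0 →J1  (C1 outputs effort q/C1)
#1 →J1  (C2: C, integral causality)
#2 →R1  (only one flow-in slot at J1)

2  (C1, C2 all integral)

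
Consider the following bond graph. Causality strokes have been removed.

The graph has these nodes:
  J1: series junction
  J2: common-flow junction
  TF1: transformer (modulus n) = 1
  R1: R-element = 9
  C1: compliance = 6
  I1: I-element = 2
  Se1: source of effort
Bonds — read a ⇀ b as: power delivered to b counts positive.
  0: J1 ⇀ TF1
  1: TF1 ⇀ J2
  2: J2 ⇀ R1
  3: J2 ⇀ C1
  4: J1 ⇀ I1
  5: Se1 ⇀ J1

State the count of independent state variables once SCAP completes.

2  (C1, I1 all integral)

bond 5 stroke at J1  (Se1 (Se) sets effort on bond)
bond 3 stroke at J2  (prefer integral on C1)
bond 4 stroke at I1  (prefer integral on I1)
bond 0 stroke at J1  (1-jn J1 has f-setter on 4)
bond 1 stroke at TF1  (through TF1, causality passes straight; one stroke at TF1)
bond 2 stroke at J2  (J2 flow already set via bond 1)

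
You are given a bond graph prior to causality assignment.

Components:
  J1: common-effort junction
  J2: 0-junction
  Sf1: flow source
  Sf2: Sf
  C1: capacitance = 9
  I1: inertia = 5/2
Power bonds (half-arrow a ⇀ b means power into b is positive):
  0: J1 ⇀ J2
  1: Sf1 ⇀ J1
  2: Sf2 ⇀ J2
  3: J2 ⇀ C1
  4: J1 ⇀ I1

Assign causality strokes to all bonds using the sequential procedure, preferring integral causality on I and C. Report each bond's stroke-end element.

β1 |Sf1  (Sf1 fixes flow; stroke at Sf1)
β2 |Sf2  (Sf2 fixes flow; stroke at Sf2)
β3 |J2  (C1: C, integral causality)
β0 |J1  (J2: bond 3 brought effort, rest push out)
β4 |I1  (J1: bond 0 brought effort, rest push out)

bond 0 stroke→J1
bond 1 stroke→Sf1
bond 2 stroke→Sf2
bond 3 stroke→J2
bond 4 stroke→I1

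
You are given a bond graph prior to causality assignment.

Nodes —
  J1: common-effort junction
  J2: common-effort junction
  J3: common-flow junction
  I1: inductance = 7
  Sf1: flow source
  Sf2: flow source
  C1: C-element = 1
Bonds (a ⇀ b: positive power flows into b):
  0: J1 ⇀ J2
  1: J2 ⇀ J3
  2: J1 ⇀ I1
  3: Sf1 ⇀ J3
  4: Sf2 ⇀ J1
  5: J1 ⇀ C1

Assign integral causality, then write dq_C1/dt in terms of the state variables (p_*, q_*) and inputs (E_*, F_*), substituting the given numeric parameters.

dq_C1/dt = -F_Sf1 + F_Sf2 - p_I1/7

b3 |Sf1  (Sf1 (Sf) sets flow on bond)
b4 |Sf2  (Sf2 (Sf) sets flow on bond)
b1 |J3  (1-jn J3 has f-setter on 3)
b0 |J2  (J2: last free bond brings effort in)
b2 |I1  (I1 outputs flow p/I1)
b5 |J1  (only one effort-in slot at J1)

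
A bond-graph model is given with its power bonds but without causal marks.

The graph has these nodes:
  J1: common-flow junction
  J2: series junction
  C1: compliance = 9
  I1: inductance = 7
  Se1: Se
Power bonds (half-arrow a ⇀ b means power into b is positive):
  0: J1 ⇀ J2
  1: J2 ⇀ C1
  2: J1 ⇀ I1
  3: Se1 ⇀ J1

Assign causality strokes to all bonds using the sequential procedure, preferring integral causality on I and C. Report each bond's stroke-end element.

β3 |J1  (source Se1 imposes e)
β1 |J2  (C1 outputs effort q/C1)
β0 |J1  (only one flow-in slot at J2)
β2 |I1  (closing 1-jn rule on J1)

b0 stroke→J1
b1 stroke→J2
b2 stroke→I1
b3 stroke→J1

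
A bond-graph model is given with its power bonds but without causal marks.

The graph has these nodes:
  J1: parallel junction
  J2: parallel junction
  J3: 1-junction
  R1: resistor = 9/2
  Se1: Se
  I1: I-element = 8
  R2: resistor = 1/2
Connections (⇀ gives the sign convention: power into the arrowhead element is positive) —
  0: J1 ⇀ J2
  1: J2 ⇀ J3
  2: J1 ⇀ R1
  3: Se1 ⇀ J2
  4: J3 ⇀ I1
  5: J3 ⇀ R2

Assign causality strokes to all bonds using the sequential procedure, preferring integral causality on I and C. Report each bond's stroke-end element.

b3 |J2  (Se1: effort source, stroke at far end)
b0 |J1  (0-jn J2 has e-setter on 3)
b1 |J3  (0-jn J2 has e-setter on 3)
b2 |R1  (J1 effort already set via bond 0)
b4 |I1  (I1 integral (f out))
b5 |J3  (1-jn J3 has f-setter on 4)

b0 stroke at J1
b1 stroke at J3
b2 stroke at R1
b3 stroke at J2
b4 stroke at I1
b5 stroke at J3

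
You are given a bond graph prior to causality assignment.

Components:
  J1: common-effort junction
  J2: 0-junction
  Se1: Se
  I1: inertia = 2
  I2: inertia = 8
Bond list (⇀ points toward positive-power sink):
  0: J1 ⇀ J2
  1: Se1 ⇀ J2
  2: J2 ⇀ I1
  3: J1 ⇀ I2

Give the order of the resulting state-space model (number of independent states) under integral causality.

2  (I1, I2 all integral)

#1 →J2  (source Se1 imposes e)
#0 →J1  (0-jn J2 has e-setter on 1)
#2 →I1  (J2 effort already set via bond 1)
#3 →I2  (J1 effort already set via bond 0)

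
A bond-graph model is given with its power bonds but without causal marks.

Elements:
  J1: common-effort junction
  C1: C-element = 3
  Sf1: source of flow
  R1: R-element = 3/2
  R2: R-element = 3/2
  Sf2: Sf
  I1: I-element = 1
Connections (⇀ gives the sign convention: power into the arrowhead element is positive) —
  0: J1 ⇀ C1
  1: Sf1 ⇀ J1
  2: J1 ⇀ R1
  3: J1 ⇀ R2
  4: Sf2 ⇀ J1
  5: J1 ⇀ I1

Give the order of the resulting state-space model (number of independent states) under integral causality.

2  (C1, I1 all integral)

bond 1 |Sf1  (source Sf1 imposes f)
bond 4 |Sf2  (Sf2: flow source, stroke at near end)
bond 0 |J1  (C1 integral (e out))
bond 2 |R1  (0-jn J1 has e-setter on 0)
bond 3 |R2  (0-jn J1 has e-setter on 0)
bond 5 |I1  (J1 effort already set via bond 0)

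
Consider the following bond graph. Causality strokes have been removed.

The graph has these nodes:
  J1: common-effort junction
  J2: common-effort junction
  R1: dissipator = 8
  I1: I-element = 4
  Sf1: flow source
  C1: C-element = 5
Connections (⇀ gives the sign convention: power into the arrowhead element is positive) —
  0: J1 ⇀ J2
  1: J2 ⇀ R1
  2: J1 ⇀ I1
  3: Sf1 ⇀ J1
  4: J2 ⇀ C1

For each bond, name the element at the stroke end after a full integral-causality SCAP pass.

bond 0 |J1
bond 1 |R1
bond 2 |I1
bond 3 |Sf1
bond 4 |J2

b3 →Sf1  (Sf1 (Sf) sets flow on bond)
b2 →I1  (I1: I, integral causality)
b0 →J1  (closing 0-jn rule on J1)
b4 →J2  (C1 integral (e out))
b1 →R1  (common-e at J2 fixed by 4)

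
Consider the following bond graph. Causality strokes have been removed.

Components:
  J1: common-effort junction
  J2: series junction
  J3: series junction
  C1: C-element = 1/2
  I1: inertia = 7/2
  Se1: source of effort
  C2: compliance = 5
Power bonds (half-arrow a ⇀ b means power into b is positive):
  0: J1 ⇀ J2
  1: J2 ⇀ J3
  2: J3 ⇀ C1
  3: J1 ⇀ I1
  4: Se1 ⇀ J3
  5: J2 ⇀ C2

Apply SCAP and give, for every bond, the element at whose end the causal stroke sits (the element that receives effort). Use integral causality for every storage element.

bond 0 stroke at J1
bond 1 stroke at J2
bond 2 stroke at J3
bond 3 stroke at I1
bond 4 stroke at J3
bond 5 stroke at J2

β4 stroke at J3  (Se1 (Se) sets effort on bond)
β2 stroke at J3  (C1 integral (e out))
β1 stroke at J2  (J3 needs exactly one f-in)
β3 stroke at I1  (I1 outputs flow p/I1)
β0 stroke at J1  (closing 0-jn rule on J1)
β5 stroke at J2  (J2 flow already set via bond 0)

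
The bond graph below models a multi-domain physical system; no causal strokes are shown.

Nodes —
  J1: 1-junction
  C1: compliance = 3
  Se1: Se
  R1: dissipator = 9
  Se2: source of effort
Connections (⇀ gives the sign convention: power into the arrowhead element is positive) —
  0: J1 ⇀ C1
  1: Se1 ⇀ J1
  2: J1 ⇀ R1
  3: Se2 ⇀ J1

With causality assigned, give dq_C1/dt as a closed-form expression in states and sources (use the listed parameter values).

dq_C1/dt = E_Se1/9 + E_Se2/9 - q_C1/27

#1 stroke→J1  (Se1 (Se) sets effort on bond)
#3 stroke→J1  (source Se2 imposes e)
#0 stroke→J1  (prefer integral on C1)
#2 stroke→R1  (J1 needs exactly one f-in)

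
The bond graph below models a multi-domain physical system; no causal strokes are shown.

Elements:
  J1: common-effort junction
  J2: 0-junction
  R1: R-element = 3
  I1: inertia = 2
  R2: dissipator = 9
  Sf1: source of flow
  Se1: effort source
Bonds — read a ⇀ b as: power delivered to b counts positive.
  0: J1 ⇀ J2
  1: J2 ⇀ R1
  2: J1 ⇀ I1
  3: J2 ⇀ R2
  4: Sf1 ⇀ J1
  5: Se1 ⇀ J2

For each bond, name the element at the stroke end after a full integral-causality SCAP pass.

β4 →Sf1  (Sf1 (Sf) sets flow on bond)
β5 →J2  (Se1: effort source, stroke at far end)
β0 →J1  (0-jn J2 has e-setter on 5)
β1 →R1  (J2 effort already set via bond 5)
β3 →R2  (common-e at J2 fixed by 5)
β2 →I1  (common-e at J1 fixed by 0)

bond 0 |J1
bond 1 |R1
bond 2 |I1
bond 3 |R2
bond 4 |Sf1
bond 5 |J2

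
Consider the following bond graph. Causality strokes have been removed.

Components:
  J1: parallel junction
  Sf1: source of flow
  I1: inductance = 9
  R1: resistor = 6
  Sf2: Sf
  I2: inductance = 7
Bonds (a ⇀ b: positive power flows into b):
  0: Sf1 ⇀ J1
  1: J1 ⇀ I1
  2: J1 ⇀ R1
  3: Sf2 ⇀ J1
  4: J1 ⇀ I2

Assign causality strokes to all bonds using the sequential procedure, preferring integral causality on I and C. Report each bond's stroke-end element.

bond 0 |Sf1
bond 1 |I1
bond 2 |J1
bond 3 |Sf2
bond 4 |I2

#0 stroke→Sf1  (Sf1: flow source, stroke at near end)
#3 stroke→Sf2  (Sf2: flow source, stroke at near end)
#1 stroke→I1  (I1: I, integral causality)
#4 stroke→I2  (I2 integral (f out))
#2 stroke→J1  (J1 needs exactly one e-in)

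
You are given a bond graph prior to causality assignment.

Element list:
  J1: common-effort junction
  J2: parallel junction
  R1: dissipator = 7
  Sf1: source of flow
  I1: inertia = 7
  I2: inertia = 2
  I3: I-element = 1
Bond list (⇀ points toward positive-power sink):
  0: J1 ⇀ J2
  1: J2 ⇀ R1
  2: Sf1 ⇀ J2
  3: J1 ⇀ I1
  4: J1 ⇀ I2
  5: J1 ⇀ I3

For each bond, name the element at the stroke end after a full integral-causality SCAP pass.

b0 |J1
b1 |J2
b2 |Sf1
b3 |I1
b4 |I2
b5 |I3

β2 stroke at Sf1  (Sf1: flow source, stroke at near end)
β3 stroke at I1  (I1 integral (f out))
β4 stroke at I2  (I2 integral (f out))
β5 stroke at I3  (I3: I, integral causality)
β0 stroke at J1  (J1 needs exactly one e-in)
β1 stroke at J2  (J2: last free bond brings effort in)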